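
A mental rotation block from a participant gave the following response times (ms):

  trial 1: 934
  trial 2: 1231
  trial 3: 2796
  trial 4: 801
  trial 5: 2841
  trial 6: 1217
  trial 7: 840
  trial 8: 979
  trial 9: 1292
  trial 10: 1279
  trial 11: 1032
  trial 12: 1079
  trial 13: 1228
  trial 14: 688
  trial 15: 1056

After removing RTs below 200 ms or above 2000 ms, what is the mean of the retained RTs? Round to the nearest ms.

1050 ms

Excluded: 2796, 2841
Retained (n=13): Σ = 13656
Mean = 13656/13 = 1050.4615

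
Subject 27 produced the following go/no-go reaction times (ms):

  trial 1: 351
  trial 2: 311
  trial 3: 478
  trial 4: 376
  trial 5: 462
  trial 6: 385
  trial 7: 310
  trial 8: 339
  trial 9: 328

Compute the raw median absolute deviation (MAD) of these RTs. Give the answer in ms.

Sorted: 310, 311, 328, 339, 351, 376, 385, 462, 478 → median = 351
|x − 351|: 0, 40, 127, 25, 111, 34, 41, 12, 23
Sorted deviations: 0, 12, 23, 25, 34, 40, 41, 111, 127 → MAD = 34

34 ms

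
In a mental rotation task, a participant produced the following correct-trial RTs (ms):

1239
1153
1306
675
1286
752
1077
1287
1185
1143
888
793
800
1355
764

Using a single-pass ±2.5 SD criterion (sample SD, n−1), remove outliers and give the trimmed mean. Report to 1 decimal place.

n = 15, ΣRT = 15703, M = 1046.867
Σ(x−M)² = 810229.73; s = √(810229.73/14) = 240.569
Cutoffs: 1046.867 ± 2.5·240.569 → [445.4, 1648.3]
No RTs fall outside the cutoffs; all 15 retained. Mean = 15703/15 = 1046.867

1046.9 ms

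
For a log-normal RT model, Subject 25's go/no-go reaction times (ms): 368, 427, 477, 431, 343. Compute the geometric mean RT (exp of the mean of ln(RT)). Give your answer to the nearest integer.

ln(RT): 5.9081, 6.0568, 6.1675, 6.0661, 5.8377
Mean ln(RT) = 30.0362/5 = 6.00724
Geometric mean = exp(6.00724) = 406.36 ms

406 ms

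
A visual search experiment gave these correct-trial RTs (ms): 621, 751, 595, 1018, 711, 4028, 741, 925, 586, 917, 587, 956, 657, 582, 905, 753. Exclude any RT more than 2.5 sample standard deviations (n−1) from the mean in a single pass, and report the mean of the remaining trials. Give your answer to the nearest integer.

754 ms

n = 16, ΣRT = 15333, M = 958.312
Σ(x−M)² = 10380393.44; s = √(10380393.44/15) = 831.881
Cutoffs: 958.312 ± 2.5·831.881 → [-1121.4, 3038.0]
Outside: 4028 → excluded.
Retained (n=15): Σ = 11305, mean = 11305/15 = 753.667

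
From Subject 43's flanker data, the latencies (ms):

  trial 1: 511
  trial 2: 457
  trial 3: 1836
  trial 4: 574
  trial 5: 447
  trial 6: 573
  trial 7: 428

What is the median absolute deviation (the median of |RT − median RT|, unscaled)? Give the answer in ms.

Sorted: 428, 447, 457, 511, 573, 574, 1836 → median = 511
|x − 511|: 0, 54, 1325, 63, 64, 62, 83
Sorted deviations: 0, 54, 62, 63, 64, 83, 1325 → MAD = 63

63 ms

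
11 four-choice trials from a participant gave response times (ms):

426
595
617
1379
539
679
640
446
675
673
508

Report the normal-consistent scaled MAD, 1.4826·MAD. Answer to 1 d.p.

Sorted: 426, 446, 508, 539, 595, 617, 640, 673, 675, 679, 1379 → median = 617
|x − 617| sorted: 0, 22, 23, 56, 58, 62, 78, 109, 171, 191, 762 → MAD = 62
Robust SD ≈ 1.4826 × 62 = 91.921

91.9 ms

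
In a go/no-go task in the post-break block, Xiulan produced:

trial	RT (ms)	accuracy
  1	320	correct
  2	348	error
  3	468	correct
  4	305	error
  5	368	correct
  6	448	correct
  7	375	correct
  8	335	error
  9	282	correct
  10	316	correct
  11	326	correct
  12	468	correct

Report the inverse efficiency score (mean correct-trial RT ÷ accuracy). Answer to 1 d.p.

Correct trials (n=9): 320, 468, 368, 448, 375, 282, 316, 326, 468
Mean correct RT = 3371/9 = 374.5556 ms
Proportion correct = 9/12
IES = 374.5556 / (9/12) = 499.407 ms

499.4 ms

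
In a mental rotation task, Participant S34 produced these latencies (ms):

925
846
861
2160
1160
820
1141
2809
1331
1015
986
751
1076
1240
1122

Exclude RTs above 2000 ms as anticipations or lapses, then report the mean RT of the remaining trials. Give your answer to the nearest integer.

1021 ms

Excluded: 2160, 2809
Retained (n=13): Σ = 13274
Mean = 13274/13 = 1021.0769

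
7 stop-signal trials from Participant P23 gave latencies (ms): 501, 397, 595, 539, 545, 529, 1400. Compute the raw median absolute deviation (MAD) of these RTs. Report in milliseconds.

38 ms

Sorted: 397, 501, 529, 539, 545, 595, 1400 → median = 539
|x − 539|: 38, 142, 56, 0, 6, 10, 861
Sorted deviations: 0, 6, 10, 38, 56, 142, 861 → MAD = 38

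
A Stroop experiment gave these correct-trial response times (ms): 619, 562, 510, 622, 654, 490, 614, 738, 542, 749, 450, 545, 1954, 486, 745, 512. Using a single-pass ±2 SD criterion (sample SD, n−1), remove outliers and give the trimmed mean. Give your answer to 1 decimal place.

n = 16, ΣRT = 10792, M = 674.500
Σ(x−M)² = 1882012.00; s = √(1882012.00/15) = 354.214
Cutoffs: 674.500 ± 2·354.214 → [-33.9, 1382.9]
Outside: 1954 → excluded.
Retained (n=15): Σ = 8838, mean = 8838/15 = 589.200

589.2 ms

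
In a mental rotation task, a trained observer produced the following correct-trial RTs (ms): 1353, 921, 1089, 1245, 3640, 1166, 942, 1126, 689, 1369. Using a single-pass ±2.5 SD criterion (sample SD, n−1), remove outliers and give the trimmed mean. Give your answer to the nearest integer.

1100 ms

n = 10, ΣRT = 13540, M = 1354.000
Σ(x−M)² = 6194914.00; s = √(6194914.00/9) = 829.653
Cutoffs: 1354.000 ± 2.5·829.653 → [-720.1, 3428.1]
Outside: 3640 → excluded.
Retained (n=9): Σ = 9900, mean = 9900/9 = 1100.000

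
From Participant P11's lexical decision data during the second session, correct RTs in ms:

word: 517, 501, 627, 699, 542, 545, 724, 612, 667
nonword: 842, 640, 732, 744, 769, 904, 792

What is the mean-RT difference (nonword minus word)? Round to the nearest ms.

171 ms

M(word) = 5434/9 = 603.778
M(nonword) = 5423/7 = 774.714
Difference = 774.714 − 603.778 = 170.937 ms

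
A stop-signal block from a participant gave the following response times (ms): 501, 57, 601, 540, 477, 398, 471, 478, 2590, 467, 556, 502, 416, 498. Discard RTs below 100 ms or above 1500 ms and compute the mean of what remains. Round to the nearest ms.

492 ms

Excluded: 57, 2590
Retained (n=12): Σ = 5905
Mean = 5905/12 = 492.0833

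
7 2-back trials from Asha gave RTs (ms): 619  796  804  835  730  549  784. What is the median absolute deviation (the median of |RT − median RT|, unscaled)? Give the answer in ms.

Sorted: 549, 619, 730, 784, 796, 804, 835 → median = 784
|x − 784|: 165, 12, 20, 51, 54, 235, 0
Sorted deviations: 0, 12, 20, 51, 54, 165, 235 → MAD = 51

51 ms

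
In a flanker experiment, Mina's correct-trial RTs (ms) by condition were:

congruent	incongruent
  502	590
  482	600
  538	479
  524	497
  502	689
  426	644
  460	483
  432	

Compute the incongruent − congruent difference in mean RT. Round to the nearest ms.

M(congruent) = 3866/8 = 483.250
M(incongruent) = 3982/7 = 568.857
Difference = 568.857 − 483.250 = 85.607 ms

86 ms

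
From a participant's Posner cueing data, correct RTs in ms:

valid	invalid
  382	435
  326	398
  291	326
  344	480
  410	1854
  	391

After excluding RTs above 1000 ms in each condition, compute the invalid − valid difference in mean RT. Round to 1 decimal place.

invalid: exclude 1854
M(valid) = 1753/5 = 350.600
M(invalid) = 2030/5 = 406.000
Difference = 406.000 − 350.600 = 55.400 ms

55.4 ms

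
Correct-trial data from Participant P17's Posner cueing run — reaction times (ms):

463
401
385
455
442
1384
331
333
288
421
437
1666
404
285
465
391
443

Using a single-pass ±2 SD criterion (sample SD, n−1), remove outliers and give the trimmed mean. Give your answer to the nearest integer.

396 ms

n = 17, ΣRT = 8994, M = 529.059
Σ(x−M)² = 2339840.94; s = √(2339840.94/16) = 382.413
Cutoffs: 529.059 ± 2·382.413 → [-235.8, 1293.9]
Outside: 1384, 1666 → excluded.
Retained (n=15): Σ = 5944, mean = 5944/15 = 396.267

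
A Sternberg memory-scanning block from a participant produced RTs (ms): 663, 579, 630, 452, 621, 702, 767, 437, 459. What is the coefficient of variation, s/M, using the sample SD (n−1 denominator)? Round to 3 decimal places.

0.200

n = 9, Σ = 5310, M = 590.0000
Σ(x−M)² = 111498.000; s = √(111498.000/8) = 118.0561
CV = 118.0561 / 590.0000 = 0.20010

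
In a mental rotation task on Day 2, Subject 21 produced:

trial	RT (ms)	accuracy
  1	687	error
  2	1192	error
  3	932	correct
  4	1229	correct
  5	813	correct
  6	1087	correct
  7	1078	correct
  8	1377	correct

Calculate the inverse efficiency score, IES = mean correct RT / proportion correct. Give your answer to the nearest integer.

1448 ms

Correct trials (n=6): 932, 1229, 813, 1087, 1078, 1377
Mean correct RT = 6516/6 = 1086.0000 ms
Proportion correct = 6/8
IES = 1086.0000 / (6/8) = 1448.000 ms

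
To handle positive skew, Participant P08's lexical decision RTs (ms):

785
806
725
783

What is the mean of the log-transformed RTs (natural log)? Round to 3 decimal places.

6.652

ln(RT): 6.6657, 6.6921, 6.5862, 6.6631
Σ ln(RT) = 26.6071
Mean = 26.6071/4 = 6.65177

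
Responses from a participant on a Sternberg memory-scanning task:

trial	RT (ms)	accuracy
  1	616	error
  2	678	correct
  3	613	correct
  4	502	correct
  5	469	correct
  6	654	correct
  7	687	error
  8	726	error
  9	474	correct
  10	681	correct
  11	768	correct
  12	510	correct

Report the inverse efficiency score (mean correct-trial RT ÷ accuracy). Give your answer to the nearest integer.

Correct trials (n=9): 678, 613, 502, 469, 654, 474, 681, 768, 510
Mean correct RT = 5349/9 = 594.3333 ms
Proportion correct = 9/12
IES = 594.3333 / (9/12) = 792.444 ms

792 ms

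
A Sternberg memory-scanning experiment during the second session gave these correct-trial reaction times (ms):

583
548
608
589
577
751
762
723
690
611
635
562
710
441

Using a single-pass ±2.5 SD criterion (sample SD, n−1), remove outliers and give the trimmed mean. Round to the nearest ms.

628 ms

n = 14, ΣRT = 8790, M = 627.857
Σ(x−M)² = 105287.71; s = √(105287.71/13) = 89.995
Cutoffs: 627.857 ± 2.5·89.995 → [402.9, 852.8]
No RTs fall outside the cutoffs; all 14 retained. Mean = 8790/14 = 627.857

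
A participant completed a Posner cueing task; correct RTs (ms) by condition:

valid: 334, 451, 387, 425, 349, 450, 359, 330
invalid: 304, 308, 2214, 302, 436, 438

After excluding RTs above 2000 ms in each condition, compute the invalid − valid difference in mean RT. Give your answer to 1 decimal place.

-28.0 ms

invalid: exclude 2214
M(valid) = 3085/8 = 385.625
M(invalid) = 1788/5 = 357.600
Difference = 357.600 − 385.625 = -28.025 ms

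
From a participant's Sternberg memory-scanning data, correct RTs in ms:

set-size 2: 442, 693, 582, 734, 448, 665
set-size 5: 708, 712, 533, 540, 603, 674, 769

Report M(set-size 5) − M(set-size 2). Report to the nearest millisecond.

54 ms

M(set-size 2) = 3564/6 = 594.000
M(set-size 5) = 4539/7 = 648.429
Difference = 648.429 − 594.000 = 54.429 ms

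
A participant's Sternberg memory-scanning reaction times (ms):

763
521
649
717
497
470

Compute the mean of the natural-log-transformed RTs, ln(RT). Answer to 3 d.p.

6.384

ln(RT): 6.6373, 6.2558, 6.4754, 6.5751, 6.2086, 6.1527
Σ ln(RT) = 38.3048
Mean = 38.3048/6 = 6.38414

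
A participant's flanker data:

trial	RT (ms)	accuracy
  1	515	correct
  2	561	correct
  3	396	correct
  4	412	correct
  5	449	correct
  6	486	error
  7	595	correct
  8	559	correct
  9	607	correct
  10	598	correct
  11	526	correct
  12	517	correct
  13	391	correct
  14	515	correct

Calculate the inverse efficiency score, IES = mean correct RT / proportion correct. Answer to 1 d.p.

Correct trials (n=13): 515, 561, 396, 412, 449, 595, 559, 607, 598, 526, 517, 391, 515
Mean correct RT = 6641/13 = 510.8462 ms
Proportion correct = 13/14
IES = 510.8462 / (13/14) = 550.142 ms

550.1 ms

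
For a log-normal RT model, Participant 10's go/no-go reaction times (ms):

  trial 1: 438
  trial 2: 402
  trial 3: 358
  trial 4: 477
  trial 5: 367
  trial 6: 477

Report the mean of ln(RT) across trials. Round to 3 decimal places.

6.033

ln(RT): 6.0822, 5.9965, 5.8805, 6.1675, 5.9054, 6.1675
Σ ln(RT) = 36.1996
Mean = 36.1996/6 = 6.03327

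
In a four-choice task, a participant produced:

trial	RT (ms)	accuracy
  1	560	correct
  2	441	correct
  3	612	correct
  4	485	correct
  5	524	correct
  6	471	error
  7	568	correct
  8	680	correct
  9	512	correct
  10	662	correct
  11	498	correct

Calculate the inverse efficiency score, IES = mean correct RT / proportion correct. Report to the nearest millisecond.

610 ms

Correct trials (n=10): 560, 441, 612, 485, 524, 568, 680, 512, 662, 498
Mean correct RT = 5542/10 = 554.2000 ms
Proportion correct = 10/11
IES = 554.2000 / (10/11) = 609.620 ms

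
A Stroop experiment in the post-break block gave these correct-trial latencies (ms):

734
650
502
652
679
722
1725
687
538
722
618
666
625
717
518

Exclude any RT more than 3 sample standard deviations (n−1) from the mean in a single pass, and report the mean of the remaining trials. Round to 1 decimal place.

645.0 ms

n = 15, ΣRT = 10755, M = 717.000
Σ(x−M)² = 1166194.00; s = √(1166194.00/14) = 288.617
Cutoffs: 717.000 ± 3·288.617 → [-148.8, 1582.8]
Outside: 1725 → excluded.
Retained (n=14): Σ = 9030, mean = 9030/14 = 645.000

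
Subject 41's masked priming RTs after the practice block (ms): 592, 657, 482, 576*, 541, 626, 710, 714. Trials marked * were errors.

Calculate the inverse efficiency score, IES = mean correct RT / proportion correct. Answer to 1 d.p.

Correct trials (n=7): 592, 657, 482, 541, 626, 710, 714
Mean correct RT = 4322/7 = 617.4286 ms
Proportion correct = 7/8
IES = 617.4286 / (7/8) = 705.633 ms

705.6 ms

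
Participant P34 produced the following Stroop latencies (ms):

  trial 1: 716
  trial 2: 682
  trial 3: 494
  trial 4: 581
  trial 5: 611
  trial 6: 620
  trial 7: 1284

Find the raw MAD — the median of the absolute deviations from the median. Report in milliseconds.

62 ms

Sorted: 494, 581, 611, 620, 682, 716, 1284 → median = 620
|x − 620|: 96, 62, 126, 39, 9, 0, 664
Sorted deviations: 0, 9, 39, 62, 96, 126, 664 → MAD = 62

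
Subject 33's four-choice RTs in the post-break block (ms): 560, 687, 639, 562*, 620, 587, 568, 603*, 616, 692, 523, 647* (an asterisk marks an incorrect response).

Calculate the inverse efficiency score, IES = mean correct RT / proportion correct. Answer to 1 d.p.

Correct trials (n=9): 560, 687, 639, 620, 587, 568, 616, 692, 523
Mean correct RT = 5492/9 = 610.2222 ms
Proportion correct = 9/12
IES = 610.2222 / (9/12) = 813.630 ms

813.6 ms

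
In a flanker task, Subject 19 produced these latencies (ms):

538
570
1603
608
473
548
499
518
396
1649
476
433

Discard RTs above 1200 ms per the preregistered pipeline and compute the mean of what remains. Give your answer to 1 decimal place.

Excluded: 1603, 1649
Retained (n=10): Σ = 5059
Mean = 5059/10 = 505.9000

505.9 ms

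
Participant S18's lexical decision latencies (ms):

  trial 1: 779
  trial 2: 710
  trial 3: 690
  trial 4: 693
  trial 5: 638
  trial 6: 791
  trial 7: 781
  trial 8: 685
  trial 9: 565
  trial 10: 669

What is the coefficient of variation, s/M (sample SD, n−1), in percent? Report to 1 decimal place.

n = 10, Σ = 7001, M = 700.1000
Σ(x−M)² = 44586.900; s = √(44586.900/9) = 70.3854
CV = 70.3854 / 700.1000 = 0.10054 = 10.054%

10.1%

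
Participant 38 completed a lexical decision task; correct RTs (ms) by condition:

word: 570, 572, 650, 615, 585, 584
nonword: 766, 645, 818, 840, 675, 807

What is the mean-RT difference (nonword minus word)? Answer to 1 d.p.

162.5 ms

M(word) = 3576/6 = 596.000
M(nonword) = 4551/6 = 758.500
Difference = 758.500 − 596.000 = 162.500 ms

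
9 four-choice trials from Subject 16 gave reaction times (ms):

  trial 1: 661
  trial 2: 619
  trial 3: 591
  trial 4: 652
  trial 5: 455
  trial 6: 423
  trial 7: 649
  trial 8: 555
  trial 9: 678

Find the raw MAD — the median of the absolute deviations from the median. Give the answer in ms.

Sorted: 423, 455, 555, 591, 619, 649, 652, 661, 678 → median = 619
|x − 619|: 42, 0, 28, 33, 164, 196, 30, 64, 59
Sorted deviations: 0, 28, 30, 33, 42, 59, 64, 164, 196 → MAD = 42

42 ms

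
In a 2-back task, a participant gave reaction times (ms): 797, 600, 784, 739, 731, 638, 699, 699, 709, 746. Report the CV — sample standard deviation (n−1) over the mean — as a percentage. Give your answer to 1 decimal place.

8.5%

n = 10, Σ = 7142, M = 714.2000
Σ(x−M)² = 32973.600; s = √(32973.600/9) = 60.5288
CV = 60.5288 / 714.2000 = 0.08475 = 8.475%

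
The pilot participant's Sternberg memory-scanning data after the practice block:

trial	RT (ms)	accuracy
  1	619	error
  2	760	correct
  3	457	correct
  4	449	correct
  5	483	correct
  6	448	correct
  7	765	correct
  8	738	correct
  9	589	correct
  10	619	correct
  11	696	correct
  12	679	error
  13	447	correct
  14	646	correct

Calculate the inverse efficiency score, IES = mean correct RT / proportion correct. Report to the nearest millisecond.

690 ms

Correct trials (n=12): 760, 457, 449, 483, 448, 765, 738, 589, 619, 696, 447, 646
Mean correct RT = 7097/12 = 591.4167 ms
Proportion correct = 12/14
IES = 591.4167 / (12/14) = 689.986 ms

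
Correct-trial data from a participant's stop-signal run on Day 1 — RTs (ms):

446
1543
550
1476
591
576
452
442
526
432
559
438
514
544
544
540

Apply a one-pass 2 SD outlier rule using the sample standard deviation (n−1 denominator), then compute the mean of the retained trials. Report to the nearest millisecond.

n = 16, ΣRT = 10173, M = 635.812
Σ(x−M)² = 1788738.44; s = √(1788738.44/15) = 345.325
Cutoffs: 635.812 ± 2·345.325 → [-54.8, 1326.5]
Outside: 1476, 1543 → excluded.
Retained (n=14): Σ = 7154, mean = 7154/14 = 511.000

511 ms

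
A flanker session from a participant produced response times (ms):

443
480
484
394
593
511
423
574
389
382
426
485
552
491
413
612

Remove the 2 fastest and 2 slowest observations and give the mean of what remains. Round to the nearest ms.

473 ms

Sorted: 382, 389, 394, 413, 423, 426, 443, 480, 484, 485, 491, 511, 552, 574, 593, 612
Drop lowest 2 (382, 389) and highest 2 (593, 612)
Remaining (n=12): Σ = 5676, mean = 5676/12 = 473.000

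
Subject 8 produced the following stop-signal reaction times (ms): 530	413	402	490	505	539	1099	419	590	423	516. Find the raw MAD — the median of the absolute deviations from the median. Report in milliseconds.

82 ms

Sorted: 402, 413, 419, 423, 490, 505, 516, 530, 539, 590, 1099 → median = 505
|x − 505|: 25, 92, 103, 15, 0, 34, 594, 86, 85, 82, 11
Sorted deviations: 0, 11, 15, 25, 34, 82, 85, 86, 92, 103, 594 → MAD = 82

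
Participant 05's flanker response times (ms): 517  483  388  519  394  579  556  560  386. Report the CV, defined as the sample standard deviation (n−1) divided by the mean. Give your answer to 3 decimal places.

0.161

n = 9, Σ = 4382, M = 486.8889
Σ(x−M)² = 49144.889; s = √(49144.889/8) = 78.3780
CV = 78.3780 / 486.8889 = 0.16098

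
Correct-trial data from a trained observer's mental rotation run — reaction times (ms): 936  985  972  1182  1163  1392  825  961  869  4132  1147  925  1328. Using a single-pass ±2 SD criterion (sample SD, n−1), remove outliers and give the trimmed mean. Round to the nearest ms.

n = 13, ΣRT = 16817, M = 1293.615
Σ(x−M)² = 9091281.08; s = √(9091281.08/12) = 870.406
Cutoffs: 1293.615 ± 2·870.406 → [-447.2, 3034.4]
Outside: 4132 → excluded.
Retained (n=12): Σ = 12685, mean = 12685/12 = 1057.083

1057 ms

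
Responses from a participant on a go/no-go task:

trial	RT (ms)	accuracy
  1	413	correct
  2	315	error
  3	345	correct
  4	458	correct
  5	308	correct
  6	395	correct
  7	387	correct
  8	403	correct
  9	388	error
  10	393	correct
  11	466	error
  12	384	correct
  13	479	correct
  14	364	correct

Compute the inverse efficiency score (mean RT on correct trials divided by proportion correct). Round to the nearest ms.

Correct trials (n=11): 413, 345, 458, 308, 395, 387, 403, 393, 384, 479, 364
Mean correct RT = 4329/11 = 393.5455 ms
Proportion correct = 11/14
IES = 393.5455 / (11/14) = 500.876 ms

501 ms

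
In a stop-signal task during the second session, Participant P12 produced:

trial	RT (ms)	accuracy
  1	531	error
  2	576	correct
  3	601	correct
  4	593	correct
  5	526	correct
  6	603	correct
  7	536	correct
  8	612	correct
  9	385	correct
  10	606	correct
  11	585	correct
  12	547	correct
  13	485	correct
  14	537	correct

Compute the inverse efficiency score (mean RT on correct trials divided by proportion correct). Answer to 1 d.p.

595.8 ms

Correct trials (n=13): 576, 601, 593, 526, 603, 536, 612, 385, 606, 585, 547, 485, 537
Mean correct RT = 7192/13 = 553.2308 ms
Proportion correct = 13/14
IES = 553.2308 / (13/14) = 595.787 ms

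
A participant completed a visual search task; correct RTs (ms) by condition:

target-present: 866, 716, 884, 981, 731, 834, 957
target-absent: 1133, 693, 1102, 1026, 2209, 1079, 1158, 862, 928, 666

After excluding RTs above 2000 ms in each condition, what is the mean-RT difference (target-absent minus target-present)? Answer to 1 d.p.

108.1 ms

target-absent: exclude 2209
M(target-present) = 5969/7 = 852.714
M(target-absent) = 8647/9 = 960.778
Difference = 960.778 − 852.714 = 108.063 ms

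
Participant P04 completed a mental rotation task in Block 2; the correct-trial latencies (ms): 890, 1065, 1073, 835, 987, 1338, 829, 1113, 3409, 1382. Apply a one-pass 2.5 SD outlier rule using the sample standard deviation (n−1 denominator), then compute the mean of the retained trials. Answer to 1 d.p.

1056.9 ms

n = 10, ΣRT = 12921, M = 1292.100
Σ(x−M)² = 5301282.90; s = √(5301282.90/9) = 767.484
Cutoffs: 1292.100 ± 2.5·767.484 → [-626.6, 3210.8]
Outside: 3409 → excluded.
Retained (n=9): Σ = 9512, mean = 9512/9 = 1056.889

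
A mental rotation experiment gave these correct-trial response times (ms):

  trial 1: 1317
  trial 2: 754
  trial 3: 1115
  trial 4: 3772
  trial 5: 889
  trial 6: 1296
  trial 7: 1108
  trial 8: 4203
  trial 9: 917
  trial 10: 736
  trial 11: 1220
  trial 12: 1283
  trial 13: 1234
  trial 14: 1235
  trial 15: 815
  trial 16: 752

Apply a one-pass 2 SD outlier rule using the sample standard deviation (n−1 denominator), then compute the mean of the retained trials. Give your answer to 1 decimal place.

1047.9 ms

n = 16, ΣRT = 22646, M = 1415.375
Σ(x−M)² = 15879225.75; s = √(15879225.75/15) = 1028.890
Cutoffs: 1415.375 ± 2·1028.890 → [-642.4, 3473.2]
Outside: 3772, 4203 → excluded.
Retained (n=14): Σ = 14671, mean = 14671/14 = 1047.929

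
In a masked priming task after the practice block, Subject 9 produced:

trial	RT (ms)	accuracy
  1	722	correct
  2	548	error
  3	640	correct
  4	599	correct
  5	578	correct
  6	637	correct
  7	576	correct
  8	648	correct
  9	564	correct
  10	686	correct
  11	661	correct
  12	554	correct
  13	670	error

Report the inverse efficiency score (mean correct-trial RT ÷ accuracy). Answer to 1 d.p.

737.6 ms

Correct trials (n=11): 722, 640, 599, 578, 637, 576, 648, 564, 686, 661, 554
Mean correct RT = 6865/11 = 624.0909 ms
Proportion correct = 11/13
IES = 624.0909 / (11/13) = 737.562 ms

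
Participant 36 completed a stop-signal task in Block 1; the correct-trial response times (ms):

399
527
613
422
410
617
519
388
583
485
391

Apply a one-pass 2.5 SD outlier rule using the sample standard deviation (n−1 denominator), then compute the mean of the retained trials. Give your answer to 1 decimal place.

n = 11, ΣRT = 5354, M = 486.727
Σ(x−M)² = 81534.18; s = √(81534.18/10) = 90.296
Cutoffs: 486.727 ± 2.5·90.296 → [261.0, 712.5]
No RTs fall outside the cutoffs; all 11 retained. Mean = 5354/11 = 486.727

486.7 ms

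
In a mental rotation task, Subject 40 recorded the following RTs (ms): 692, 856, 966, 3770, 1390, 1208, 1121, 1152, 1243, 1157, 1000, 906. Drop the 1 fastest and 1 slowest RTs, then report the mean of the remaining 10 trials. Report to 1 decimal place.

Sorted: 692, 856, 906, 966, 1000, 1121, 1152, 1157, 1208, 1243, 1390, 3770
Drop lowest 1 (692) and highest 1 (3770)
Remaining (n=10): Σ = 10999, mean = 10999/10 = 1099.900

1099.9 ms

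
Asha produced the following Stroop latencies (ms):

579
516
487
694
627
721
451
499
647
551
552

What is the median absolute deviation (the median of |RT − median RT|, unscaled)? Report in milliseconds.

65 ms

Sorted: 451, 487, 499, 516, 551, 552, 579, 627, 647, 694, 721 → median = 552
|x − 552|: 27, 36, 65, 142, 75, 169, 101, 53, 95, 1, 0
Sorted deviations: 0, 1, 27, 36, 53, 65, 75, 95, 101, 142, 169 → MAD = 65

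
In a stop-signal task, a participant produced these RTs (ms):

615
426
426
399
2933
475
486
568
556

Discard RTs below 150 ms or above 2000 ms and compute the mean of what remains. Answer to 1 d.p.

493.9 ms

Excluded: 2933
Retained (n=8): Σ = 3951
Mean = 3951/8 = 493.8750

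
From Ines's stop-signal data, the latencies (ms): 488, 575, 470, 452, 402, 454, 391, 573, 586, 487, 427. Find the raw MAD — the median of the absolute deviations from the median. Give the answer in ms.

Sorted: 391, 402, 427, 452, 454, 470, 487, 488, 573, 575, 586 → median = 470
|x − 470|: 18, 105, 0, 18, 68, 16, 79, 103, 116, 17, 43
Sorted deviations: 0, 16, 17, 18, 18, 43, 68, 79, 103, 105, 116 → MAD = 43

43 ms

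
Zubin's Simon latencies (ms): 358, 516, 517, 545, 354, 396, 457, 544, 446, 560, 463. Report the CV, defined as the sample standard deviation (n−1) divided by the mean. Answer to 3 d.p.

n = 11, Σ = 5156, M = 468.7273
Σ(x−M)² = 55778.182; s = √(55778.182/10) = 74.6848
CV = 74.6848 / 468.7273 = 0.15934

0.159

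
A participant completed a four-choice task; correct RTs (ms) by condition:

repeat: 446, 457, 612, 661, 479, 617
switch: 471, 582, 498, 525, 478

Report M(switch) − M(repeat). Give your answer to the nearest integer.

M(repeat) = 3272/6 = 545.333
M(switch) = 2554/5 = 510.800
Difference = 510.800 − 545.333 = -34.533 ms

-35 ms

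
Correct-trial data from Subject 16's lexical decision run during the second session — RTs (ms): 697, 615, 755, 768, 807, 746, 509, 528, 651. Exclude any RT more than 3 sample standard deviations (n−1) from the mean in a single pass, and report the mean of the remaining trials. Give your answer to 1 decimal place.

n = 9, ΣRT = 6076, M = 675.111
Σ(x−M)² = 91338.89; s = √(91338.89/8) = 106.852
Cutoffs: 675.111 ± 3·106.852 → [354.6, 995.7]
No RTs fall outside the cutoffs; all 9 retained. Mean = 6076/9 = 675.111

675.1 ms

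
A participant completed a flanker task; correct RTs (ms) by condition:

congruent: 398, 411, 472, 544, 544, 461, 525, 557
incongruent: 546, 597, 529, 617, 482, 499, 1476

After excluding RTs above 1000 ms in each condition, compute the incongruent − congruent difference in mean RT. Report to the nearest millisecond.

incongruent: exclude 1476
M(congruent) = 3912/8 = 489.000
M(incongruent) = 3270/6 = 545.000
Difference = 545.000 − 489.000 = 56.000 ms

56 ms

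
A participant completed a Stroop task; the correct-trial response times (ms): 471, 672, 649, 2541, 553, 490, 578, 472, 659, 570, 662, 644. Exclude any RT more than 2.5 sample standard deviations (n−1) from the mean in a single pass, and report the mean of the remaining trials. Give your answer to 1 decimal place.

583.6 ms

n = 12, ΣRT = 8961, M = 746.750
Σ(x−M)² = 3574618.25; s = √(3574618.25/11) = 570.057
Cutoffs: 746.750 ± 2.5·570.057 → [-678.4, 2171.9]
Outside: 2541 → excluded.
Retained (n=11): Σ = 6420, mean = 6420/11 = 583.636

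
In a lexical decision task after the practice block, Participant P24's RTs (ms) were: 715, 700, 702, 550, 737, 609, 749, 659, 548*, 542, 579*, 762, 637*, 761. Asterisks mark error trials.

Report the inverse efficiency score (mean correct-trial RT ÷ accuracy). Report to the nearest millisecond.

866 ms

Correct trials (n=11): 715, 700, 702, 550, 737, 609, 749, 659, 542, 762, 761
Mean correct RT = 7486/11 = 680.5455 ms
Proportion correct = 11/14
IES = 680.5455 / (11/14) = 866.149 ms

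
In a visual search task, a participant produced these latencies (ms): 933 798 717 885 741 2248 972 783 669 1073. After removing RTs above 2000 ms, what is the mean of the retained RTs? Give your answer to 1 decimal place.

841.2 ms

Excluded: 2248
Retained (n=9): Σ = 7571
Mean = 7571/9 = 841.2222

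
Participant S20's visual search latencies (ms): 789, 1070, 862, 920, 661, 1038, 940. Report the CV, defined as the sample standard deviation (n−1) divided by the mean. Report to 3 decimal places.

n = 7, Σ = 6280, M = 897.1429
Σ(x−M)² = 120772.857; s = √(120772.857/6) = 141.8760
CV = 141.8760 / 897.1429 = 0.15814

0.158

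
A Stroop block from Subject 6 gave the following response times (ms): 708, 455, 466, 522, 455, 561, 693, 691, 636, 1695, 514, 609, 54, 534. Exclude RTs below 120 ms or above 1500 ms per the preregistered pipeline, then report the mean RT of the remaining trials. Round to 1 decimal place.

Excluded: 54, 1695
Retained (n=12): Σ = 6844
Mean = 6844/12 = 570.3333

570.3 ms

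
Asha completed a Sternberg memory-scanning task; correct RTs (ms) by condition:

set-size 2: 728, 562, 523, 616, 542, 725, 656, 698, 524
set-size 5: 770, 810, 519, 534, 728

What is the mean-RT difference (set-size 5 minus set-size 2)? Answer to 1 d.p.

M(set-size 2) = 5574/9 = 619.333
M(set-size 5) = 3361/5 = 672.200
Difference = 672.200 − 619.333 = 52.867 ms

52.9 ms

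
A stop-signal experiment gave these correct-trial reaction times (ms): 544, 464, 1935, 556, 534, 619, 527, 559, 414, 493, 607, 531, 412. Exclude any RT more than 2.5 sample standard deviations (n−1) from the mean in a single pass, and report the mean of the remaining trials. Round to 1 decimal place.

521.7 ms

n = 13, ΣRT = 8195, M = 630.385
Σ(x−M)² = 1891717.08; s = √(1891717.08/12) = 397.043
Cutoffs: 630.385 ± 2.5·397.043 → [-362.2, 1623.0]
Outside: 1935 → excluded.
Retained (n=12): Σ = 6260, mean = 6260/12 = 521.667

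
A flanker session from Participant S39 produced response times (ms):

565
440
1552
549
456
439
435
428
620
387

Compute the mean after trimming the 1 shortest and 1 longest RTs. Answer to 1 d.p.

Sorted: 387, 428, 435, 439, 440, 456, 549, 565, 620, 1552
Drop lowest 1 (387) and highest 1 (1552)
Remaining (n=8): Σ = 3932, mean = 3932/8 = 491.500

491.5 ms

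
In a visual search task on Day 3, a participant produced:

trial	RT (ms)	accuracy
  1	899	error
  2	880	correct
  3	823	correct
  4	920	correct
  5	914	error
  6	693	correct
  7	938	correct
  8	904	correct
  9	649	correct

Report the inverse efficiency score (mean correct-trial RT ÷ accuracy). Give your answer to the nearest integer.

Correct trials (n=7): 880, 823, 920, 693, 938, 904, 649
Mean correct RT = 5807/7 = 829.5714 ms
Proportion correct = 7/9
IES = 829.5714 / (7/9) = 1066.592 ms

1067 ms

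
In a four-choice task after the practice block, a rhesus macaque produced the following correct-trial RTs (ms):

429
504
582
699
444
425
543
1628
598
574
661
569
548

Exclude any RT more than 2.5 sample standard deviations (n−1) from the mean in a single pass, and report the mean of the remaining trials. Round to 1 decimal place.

n = 13, ΣRT = 8204, M = 631.077
Σ(x−M)² = 1159086.92; s = √(1159086.92/12) = 310.790
Cutoffs: 631.077 ± 2.5·310.790 → [-145.9, 1408.1]
Outside: 1628 → excluded.
Retained (n=12): Σ = 6576, mean = 6576/12 = 548.000

548.0 ms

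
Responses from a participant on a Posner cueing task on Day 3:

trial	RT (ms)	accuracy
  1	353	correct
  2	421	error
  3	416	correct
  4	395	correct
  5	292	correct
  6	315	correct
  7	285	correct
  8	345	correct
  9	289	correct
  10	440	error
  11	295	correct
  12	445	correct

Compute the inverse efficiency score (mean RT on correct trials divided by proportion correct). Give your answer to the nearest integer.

412 ms

Correct trials (n=10): 353, 416, 395, 292, 315, 285, 345, 289, 295, 445
Mean correct RT = 3430/10 = 343.0000 ms
Proportion correct = 10/12
IES = 343.0000 / (10/12) = 411.600 ms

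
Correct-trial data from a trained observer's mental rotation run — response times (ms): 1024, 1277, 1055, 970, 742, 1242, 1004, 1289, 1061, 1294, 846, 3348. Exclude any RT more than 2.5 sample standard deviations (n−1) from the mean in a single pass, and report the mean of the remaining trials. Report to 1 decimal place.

1073.1 ms

n = 12, ΣRT = 15152, M = 1262.667
Σ(x−M)² = 5088946.67; s = √(5088946.67/11) = 680.170
Cutoffs: 1262.667 ± 2.5·680.170 → [-437.8, 2963.1]
Outside: 3348 → excluded.
Retained (n=11): Σ = 11804, mean = 11804/11 = 1073.091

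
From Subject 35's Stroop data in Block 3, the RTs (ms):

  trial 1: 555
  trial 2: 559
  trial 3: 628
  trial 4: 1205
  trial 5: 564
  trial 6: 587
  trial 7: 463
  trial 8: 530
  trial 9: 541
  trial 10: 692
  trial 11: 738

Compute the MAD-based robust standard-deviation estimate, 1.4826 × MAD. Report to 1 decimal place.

Sorted: 463, 530, 541, 555, 559, 564, 587, 628, 692, 738, 1205 → median = 564
|x − 564| sorted: 0, 5, 9, 23, 23, 34, 64, 101, 128, 174, 641 → MAD = 34
Robust SD ≈ 1.4826 × 34 = 50.408

50.4 ms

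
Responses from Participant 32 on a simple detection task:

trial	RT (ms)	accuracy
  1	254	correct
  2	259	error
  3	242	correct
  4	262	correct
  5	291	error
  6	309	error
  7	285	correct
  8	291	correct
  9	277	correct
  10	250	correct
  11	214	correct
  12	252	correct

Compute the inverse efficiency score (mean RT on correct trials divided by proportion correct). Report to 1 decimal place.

Correct trials (n=9): 254, 242, 262, 285, 291, 277, 250, 214, 252
Mean correct RT = 2327/9 = 258.5556 ms
Proportion correct = 9/12
IES = 258.5556 / (9/12) = 344.741 ms

344.7 ms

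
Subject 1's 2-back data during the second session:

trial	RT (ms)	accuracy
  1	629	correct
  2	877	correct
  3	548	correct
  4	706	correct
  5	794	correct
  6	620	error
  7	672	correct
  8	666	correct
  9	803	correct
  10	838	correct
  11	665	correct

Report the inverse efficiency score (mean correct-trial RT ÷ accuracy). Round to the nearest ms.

Correct trials (n=10): 629, 877, 548, 706, 794, 672, 666, 803, 838, 665
Mean correct RT = 7198/10 = 719.8000 ms
Proportion correct = 10/11
IES = 719.8000 / (10/11) = 791.780 ms

792 ms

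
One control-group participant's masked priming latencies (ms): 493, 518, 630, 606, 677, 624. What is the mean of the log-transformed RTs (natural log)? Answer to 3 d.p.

6.376

ln(RT): 6.2005, 6.2500, 6.4457, 6.4069, 6.5177, 6.4362
Σ ln(RT) = 38.2569
Mean = 38.2569/6 = 6.37615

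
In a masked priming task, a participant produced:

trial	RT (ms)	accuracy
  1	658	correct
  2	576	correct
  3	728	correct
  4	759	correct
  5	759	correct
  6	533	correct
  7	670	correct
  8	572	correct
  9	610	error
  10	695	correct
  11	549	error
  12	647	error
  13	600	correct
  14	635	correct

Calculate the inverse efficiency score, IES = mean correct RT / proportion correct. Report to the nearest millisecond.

Correct trials (n=11): 658, 576, 728, 759, 759, 533, 670, 572, 695, 600, 635
Mean correct RT = 7185/11 = 653.1818 ms
Proportion correct = 11/14
IES = 653.1818 / (11/14) = 831.322 ms

831 ms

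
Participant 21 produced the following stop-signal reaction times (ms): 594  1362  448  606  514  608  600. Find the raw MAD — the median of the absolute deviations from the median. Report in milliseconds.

Sorted: 448, 514, 594, 600, 606, 608, 1362 → median = 600
|x − 600|: 6, 762, 152, 6, 86, 8, 0
Sorted deviations: 0, 6, 6, 8, 86, 152, 762 → MAD = 8

8 ms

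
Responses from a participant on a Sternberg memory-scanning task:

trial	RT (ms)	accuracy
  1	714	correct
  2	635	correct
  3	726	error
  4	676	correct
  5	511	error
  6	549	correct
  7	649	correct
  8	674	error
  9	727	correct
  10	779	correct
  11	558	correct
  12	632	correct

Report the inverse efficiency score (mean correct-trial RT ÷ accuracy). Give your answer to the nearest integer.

Correct trials (n=9): 714, 635, 676, 549, 649, 727, 779, 558, 632
Mean correct RT = 5919/9 = 657.6667 ms
Proportion correct = 9/12
IES = 657.6667 / (9/12) = 876.889 ms

877 ms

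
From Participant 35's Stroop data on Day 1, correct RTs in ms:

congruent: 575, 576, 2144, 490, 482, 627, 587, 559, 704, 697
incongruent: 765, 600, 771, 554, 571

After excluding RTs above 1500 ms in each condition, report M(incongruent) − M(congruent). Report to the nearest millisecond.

64 ms

congruent: exclude 2144
M(congruent) = 5297/9 = 588.556
M(incongruent) = 3261/5 = 652.200
Difference = 652.200 − 588.556 = 63.644 ms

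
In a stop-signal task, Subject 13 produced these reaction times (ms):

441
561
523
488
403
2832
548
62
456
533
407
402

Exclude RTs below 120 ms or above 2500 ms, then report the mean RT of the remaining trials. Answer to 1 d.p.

476.2 ms

Excluded: 62, 2832
Retained (n=10): Σ = 4762
Mean = 4762/10 = 476.2000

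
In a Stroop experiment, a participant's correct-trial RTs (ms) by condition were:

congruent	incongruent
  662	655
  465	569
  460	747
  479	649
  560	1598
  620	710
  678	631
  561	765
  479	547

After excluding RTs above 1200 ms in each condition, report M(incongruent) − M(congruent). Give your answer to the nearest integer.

108 ms

incongruent: exclude 1598
M(congruent) = 4964/9 = 551.556
M(incongruent) = 5273/8 = 659.125
Difference = 659.125 − 551.556 = 107.569 ms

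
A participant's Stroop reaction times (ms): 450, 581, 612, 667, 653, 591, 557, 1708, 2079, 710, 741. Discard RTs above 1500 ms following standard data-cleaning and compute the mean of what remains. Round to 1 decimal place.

Excluded: 1708, 2079
Retained (n=9): Σ = 5562
Mean = 5562/9 = 618.0000

618.0 ms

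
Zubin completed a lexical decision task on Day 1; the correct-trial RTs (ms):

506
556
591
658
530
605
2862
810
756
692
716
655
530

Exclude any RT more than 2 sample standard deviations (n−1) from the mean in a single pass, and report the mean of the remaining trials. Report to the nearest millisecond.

n = 13, ΣRT = 10467, M = 805.154
Σ(x−M)² = 4686921.69; s = √(4686921.69/12) = 624.961
Cutoffs: 805.154 ± 2·624.961 → [-444.8, 2055.1]
Outside: 2862 → excluded.
Retained (n=12): Σ = 7605, mean = 7605/12 = 633.750

634 ms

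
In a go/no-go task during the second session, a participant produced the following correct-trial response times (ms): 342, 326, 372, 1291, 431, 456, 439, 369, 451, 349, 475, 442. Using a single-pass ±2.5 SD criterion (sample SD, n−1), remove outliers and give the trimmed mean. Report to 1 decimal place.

404.7 ms

n = 12, ΣRT = 5743, M = 478.583
Σ(x−M)² = 748570.92; s = √(748570.92/11) = 260.868
Cutoffs: 478.583 ± 2.5·260.868 → [-173.6, 1130.8]
Outside: 1291 → excluded.
Retained (n=11): Σ = 4452, mean = 4452/11 = 404.727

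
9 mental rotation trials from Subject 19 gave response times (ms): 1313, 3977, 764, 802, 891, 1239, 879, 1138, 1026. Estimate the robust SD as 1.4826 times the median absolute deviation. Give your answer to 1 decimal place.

315.8 ms

Sorted: 764, 802, 879, 891, 1026, 1138, 1239, 1313, 3977 → median = 1026
|x − 1026| sorted: 0, 112, 135, 147, 213, 224, 262, 287, 2951 → MAD = 213
Robust SD ≈ 1.4826 × 213 = 315.794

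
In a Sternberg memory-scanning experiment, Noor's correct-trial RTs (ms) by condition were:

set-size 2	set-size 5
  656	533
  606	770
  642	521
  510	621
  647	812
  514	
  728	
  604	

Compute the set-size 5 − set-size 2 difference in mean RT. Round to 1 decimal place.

38.0 ms

M(set-size 2) = 4907/8 = 613.375
M(set-size 5) = 3257/5 = 651.400
Difference = 651.400 − 613.375 = 38.025 ms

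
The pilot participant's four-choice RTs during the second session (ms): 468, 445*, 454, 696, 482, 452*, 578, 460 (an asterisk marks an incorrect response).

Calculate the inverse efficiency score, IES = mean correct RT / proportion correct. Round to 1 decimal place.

697.3 ms

Correct trials (n=6): 468, 454, 696, 482, 578, 460
Mean correct RT = 3138/6 = 523.0000 ms
Proportion correct = 6/8
IES = 523.0000 / (6/8) = 697.333 ms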